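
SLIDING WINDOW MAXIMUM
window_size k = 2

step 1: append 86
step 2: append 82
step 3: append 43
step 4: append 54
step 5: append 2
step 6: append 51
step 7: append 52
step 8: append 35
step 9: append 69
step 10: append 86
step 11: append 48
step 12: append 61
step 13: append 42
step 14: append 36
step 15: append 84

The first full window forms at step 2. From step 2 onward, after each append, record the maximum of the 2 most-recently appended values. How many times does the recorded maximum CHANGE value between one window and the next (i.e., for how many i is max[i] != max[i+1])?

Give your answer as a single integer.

Answer: 9

Derivation:
step 1: append 86 -> window=[86] (not full yet)
step 2: append 82 -> window=[86, 82] -> max=86
step 3: append 43 -> window=[82, 43] -> max=82
step 4: append 54 -> window=[43, 54] -> max=54
step 5: append 2 -> window=[54, 2] -> max=54
step 6: append 51 -> window=[2, 51] -> max=51
step 7: append 52 -> window=[51, 52] -> max=52
step 8: append 35 -> window=[52, 35] -> max=52
step 9: append 69 -> window=[35, 69] -> max=69
step 10: append 86 -> window=[69, 86] -> max=86
step 11: append 48 -> window=[86, 48] -> max=86
step 12: append 61 -> window=[48, 61] -> max=61
step 13: append 42 -> window=[61, 42] -> max=61
step 14: append 36 -> window=[42, 36] -> max=42
step 15: append 84 -> window=[36, 84] -> max=84
Recorded maximums: 86 82 54 54 51 52 52 69 86 86 61 61 42 84
Changes between consecutive maximums: 9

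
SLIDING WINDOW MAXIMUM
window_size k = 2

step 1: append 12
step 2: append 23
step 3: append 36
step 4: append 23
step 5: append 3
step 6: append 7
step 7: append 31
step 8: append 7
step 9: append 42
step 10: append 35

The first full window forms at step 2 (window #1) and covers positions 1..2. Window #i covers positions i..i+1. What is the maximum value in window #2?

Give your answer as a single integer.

Answer: 36

Derivation:
step 1: append 12 -> window=[12] (not full yet)
step 2: append 23 -> window=[12, 23] -> max=23
step 3: append 36 -> window=[23, 36] -> max=36
Window #2 max = 36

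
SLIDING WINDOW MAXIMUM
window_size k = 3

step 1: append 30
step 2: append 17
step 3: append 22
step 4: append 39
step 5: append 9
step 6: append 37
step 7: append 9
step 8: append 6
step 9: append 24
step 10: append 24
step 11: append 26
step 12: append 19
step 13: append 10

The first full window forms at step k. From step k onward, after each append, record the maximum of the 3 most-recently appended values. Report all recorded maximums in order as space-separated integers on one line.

step 1: append 30 -> window=[30] (not full yet)
step 2: append 17 -> window=[30, 17] (not full yet)
step 3: append 22 -> window=[30, 17, 22] -> max=30
step 4: append 39 -> window=[17, 22, 39] -> max=39
step 5: append 9 -> window=[22, 39, 9] -> max=39
step 6: append 37 -> window=[39, 9, 37] -> max=39
step 7: append 9 -> window=[9, 37, 9] -> max=37
step 8: append 6 -> window=[37, 9, 6] -> max=37
step 9: append 24 -> window=[9, 6, 24] -> max=24
step 10: append 24 -> window=[6, 24, 24] -> max=24
step 11: append 26 -> window=[24, 24, 26] -> max=26
step 12: append 19 -> window=[24, 26, 19] -> max=26
step 13: append 10 -> window=[26, 19, 10] -> max=26

Answer: 30 39 39 39 37 37 24 24 26 26 26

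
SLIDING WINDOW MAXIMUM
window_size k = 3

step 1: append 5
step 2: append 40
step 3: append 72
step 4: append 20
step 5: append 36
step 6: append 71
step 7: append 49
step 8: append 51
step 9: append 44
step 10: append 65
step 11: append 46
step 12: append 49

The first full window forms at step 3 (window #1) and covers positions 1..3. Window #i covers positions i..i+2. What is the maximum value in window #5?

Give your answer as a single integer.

Answer: 71

Derivation:
step 1: append 5 -> window=[5] (not full yet)
step 2: append 40 -> window=[5, 40] (not full yet)
step 3: append 72 -> window=[5, 40, 72] -> max=72
step 4: append 20 -> window=[40, 72, 20] -> max=72
step 5: append 36 -> window=[72, 20, 36] -> max=72
step 6: append 71 -> window=[20, 36, 71] -> max=71
step 7: append 49 -> window=[36, 71, 49] -> max=71
Window #5 max = 71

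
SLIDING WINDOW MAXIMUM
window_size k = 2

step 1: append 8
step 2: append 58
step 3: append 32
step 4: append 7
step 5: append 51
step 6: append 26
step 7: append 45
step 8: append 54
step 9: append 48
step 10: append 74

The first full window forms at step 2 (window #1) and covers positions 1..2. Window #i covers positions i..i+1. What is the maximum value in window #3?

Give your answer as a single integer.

Answer: 32

Derivation:
step 1: append 8 -> window=[8] (not full yet)
step 2: append 58 -> window=[8, 58] -> max=58
step 3: append 32 -> window=[58, 32] -> max=58
step 4: append 7 -> window=[32, 7] -> max=32
Window #3 max = 32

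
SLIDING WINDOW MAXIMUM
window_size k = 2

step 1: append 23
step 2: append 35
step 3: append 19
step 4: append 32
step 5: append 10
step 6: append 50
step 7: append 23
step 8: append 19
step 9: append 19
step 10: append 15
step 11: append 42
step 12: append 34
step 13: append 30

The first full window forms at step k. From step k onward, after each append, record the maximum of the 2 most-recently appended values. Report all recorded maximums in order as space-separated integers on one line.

step 1: append 23 -> window=[23] (not full yet)
step 2: append 35 -> window=[23, 35] -> max=35
step 3: append 19 -> window=[35, 19] -> max=35
step 4: append 32 -> window=[19, 32] -> max=32
step 5: append 10 -> window=[32, 10] -> max=32
step 6: append 50 -> window=[10, 50] -> max=50
step 7: append 23 -> window=[50, 23] -> max=50
step 8: append 19 -> window=[23, 19] -> max=23
step 9: append 19 -> window=[19, 19] -> max=19
step 10: append 15 -> window=[19, 15] -> max=19
step 11: append 42 -> window=[15, 42] -> max=42
step 12: append 34 -> window=[42, 34] -> max=42
step 13: append 30 -> window=[34, 30] -> max=34

Answer: 35 35 32 32 50 50 23 19 19 42 42 34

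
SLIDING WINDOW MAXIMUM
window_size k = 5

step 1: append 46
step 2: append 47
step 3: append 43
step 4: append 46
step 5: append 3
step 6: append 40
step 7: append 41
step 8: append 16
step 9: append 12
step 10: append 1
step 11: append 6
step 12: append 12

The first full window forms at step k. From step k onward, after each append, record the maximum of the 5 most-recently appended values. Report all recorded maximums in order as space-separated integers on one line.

step 1: append 46 -> window=[46] (not full yet)
step 2: append 47 -> window=[46, 47] (not full yet)
step 3: append 43 -> window=[46, 47, 43] (not full yet)
step 4: append 46 -> window=[46, 47, 43, 46] (not full yet)
step 5: append 3 -> window=[46, 47, 43, 46, 3] -> max=47
step 6: append 40 -> window=[47, 43, 46, 3, 40] -> max=47
step 7: append 41 -> window=[43, 46, 3, 40, 41] -> max=46
step 8: append 16 -> window=[46, 3, 40, 41, 16] -> max=46
step 9: append 12 -> window=[3, 40, 41, 16, 12] -> max=41
step 10: append 1 -> window=[40, 41, 16, 12, 1] -> max=41
step 11: append 6 -> window=[41, 16, 12, 1, 6] -> max=41
step 12: append 12 -> window=[16, 12, 1, 6, 12] -> max=16

Answer: 47 47 46 46 41 41 41 16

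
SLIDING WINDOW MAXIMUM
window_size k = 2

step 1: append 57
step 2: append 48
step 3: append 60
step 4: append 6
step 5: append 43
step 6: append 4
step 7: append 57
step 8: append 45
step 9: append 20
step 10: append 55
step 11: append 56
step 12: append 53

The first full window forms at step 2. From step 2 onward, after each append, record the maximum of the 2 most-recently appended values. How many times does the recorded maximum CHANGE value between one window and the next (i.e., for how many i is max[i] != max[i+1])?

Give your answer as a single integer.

Answer: 6

Derivation:
step 1: append 57 -> window=[57] (not full yet)
step 2: append 48 -> window=[57, 48] -> max=57
step 3: append 60 -> window=[48, 60] -> max=60
step 4: append 6 -> window=[60, 6] -> max=60
step 5: append 43 -> window=[6, 43] -> max=43
step 6: append 4 -> window=[43, 4] -> max=43
step 7: append 57 -> window=[4, 57] -> max=57
step 8: append 45 -> window=[57, 45] -> max=57
step 9: append 20 -> window=[45, 20] -> max=45
step 10: append 55 -> window=[20, 55] -> max=55
step 11: append 56 -> window=[55, 56] -> max=56
step 12: append 53 -> window=[56, 53] -> max=56
Recorded maximums: 57 60 60 43 43 57 57 45 55 56 56
Changes between consecutive maximums: 6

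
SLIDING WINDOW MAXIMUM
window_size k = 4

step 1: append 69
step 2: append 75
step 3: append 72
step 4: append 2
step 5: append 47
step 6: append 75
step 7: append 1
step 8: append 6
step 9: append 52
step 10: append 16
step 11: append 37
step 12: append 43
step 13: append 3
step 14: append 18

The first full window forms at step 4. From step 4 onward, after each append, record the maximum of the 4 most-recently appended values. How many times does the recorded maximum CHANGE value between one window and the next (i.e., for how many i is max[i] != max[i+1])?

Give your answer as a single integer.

Answer: 2

Derivation:
step 1: append 69 -> window=[69] (not full yet)
step 2: append 75 -> window=[69, 75] (not full yet)
step 3: append 72 -> window=[69, 75, 72] (not full yet)
step 4: append 2 -> window=[69, 75, 72, 2] -> max=75
step 5: append 47 -> window=[75, 72, 2, 47] -> max=75
step 6: append 75 -> window=[72, 2, 47, 75] -> max=75
step 7: append 1 -> window=[2, 47, 75, 1] -> max=75
step 8: append 6 -> window=[47, 75, 1, 6] -> max=75
step 9: append 52 -> window=[75, 1, 6, 52] -> max=75
step 10: append 16 -> window=[1, 6, 52, 16] -> max=52
step 11: append 37 -> window=[6, 52, 16, 37] -> max=52
step 12: append 43 -> window=[52, 16, 37, 43] -> max=52
step 13: append 3 -> window=[16, 37, 43, 3] -> max=43
step 14: append 18 -> window=[37, 43, 3, 18] -> max=43
Recorded maximums: 75 75 75 75 75 75 52 52 52 43 43
Changes between consecutive maximums: 2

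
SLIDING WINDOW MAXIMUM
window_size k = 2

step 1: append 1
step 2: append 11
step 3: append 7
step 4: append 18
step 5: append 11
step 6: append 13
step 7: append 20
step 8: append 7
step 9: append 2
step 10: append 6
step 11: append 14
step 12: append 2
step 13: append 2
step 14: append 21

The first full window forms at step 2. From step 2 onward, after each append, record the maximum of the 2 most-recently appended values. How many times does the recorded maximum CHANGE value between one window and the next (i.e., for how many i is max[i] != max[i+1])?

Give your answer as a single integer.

step 1: append 1 -> window=[1] (not full yet)
step 2: append 11 -> window=[1, 11] -> max=11
step 3: append 7 -> window=[11, 7] -> max=11
step 4: append 18 -> window=[7, 18] -> max=18
step 5: append 11 -> window=[18, 11] -> max=18
step 6: append 13 -> window=[11, 13] -> max=13
step 7: append 20 -> window=[13, 20] -> max=20
step 8: append 7 -> window=[20, 7] -> max=20
step 9: append 2 -> window=[7, 2] -> max=7
step 10: append 6 -> window=[2, 6] -> max=6
step 11: append 14 -> window=[6, 14] -> max=14
step 12: append 2 -> window=[14, 2] -> max=14
step 13: append 2 -> window=[2, 2] -> max=2
step 14: append 21 -> window=[2, 21] -> max=21
Recorded maximums: 11 11 18 18 13 20 20 7 6 14 14 2 21
Changes between consecutive maximums: 8

Answer: 8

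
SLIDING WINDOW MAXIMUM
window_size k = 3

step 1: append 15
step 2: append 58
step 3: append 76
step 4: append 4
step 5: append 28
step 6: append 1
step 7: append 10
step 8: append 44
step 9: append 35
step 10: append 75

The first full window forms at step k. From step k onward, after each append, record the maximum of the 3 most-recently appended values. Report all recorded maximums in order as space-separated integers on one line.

Answer: 76 76 76 28 28 44 44 75

Derivation:
step 1: append 15 -> window=[15] (not full yet)
step 2: append 58 -> window=[15, 58] (not full yet)
step 3: append 76 -> window=[15, 58, 76] -> max=76
step 4: append 4 -> window=[58, 76, 4] -> max=76
step 5: append 28 -> window=[76, 4, 28] -> max=76
step 6: append 1 -> window=[4, 28, 1] -> max=28
step 7: append 10 -> window=[28, 1, 10] -> max=28
step 8: append 44 -> window=[1, 10, 44] -> max=44
step 9: append 35 -> window=[10, 44, 35] -> max=44
step 10: append 75 -> window=[44, 35, 75] -> max=75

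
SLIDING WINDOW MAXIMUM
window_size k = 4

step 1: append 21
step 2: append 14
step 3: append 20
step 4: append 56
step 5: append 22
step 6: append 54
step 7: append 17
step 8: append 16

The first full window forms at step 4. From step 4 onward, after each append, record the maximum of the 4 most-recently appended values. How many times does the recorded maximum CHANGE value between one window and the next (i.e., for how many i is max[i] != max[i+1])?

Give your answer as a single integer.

Answer: 1

Derivation:
step 1: append 21 -> window=[21] (not full yet)
step 2: append 14 -> window=[21, 14] (not full yet)
step 3: append 20 -> window=[21, 14, 20] (not full yet)
step 4: append 56 -> window=[21, 14, 20, 56] -> max=56
step 5: append 22 -> window=[14, 20, 56, 22] -> max=56
step 6: append 54 -> window=[20, 56, 22, 54] -> max=56
step 7: append 17 -> window=[56, 22, 54, 17] -> max=56
step 8: append 16 -> window=[22, 54, 17, 16] -> max=54
Recorded maximums: 56 56 56 56 54
Changes between consecutive maximums: 1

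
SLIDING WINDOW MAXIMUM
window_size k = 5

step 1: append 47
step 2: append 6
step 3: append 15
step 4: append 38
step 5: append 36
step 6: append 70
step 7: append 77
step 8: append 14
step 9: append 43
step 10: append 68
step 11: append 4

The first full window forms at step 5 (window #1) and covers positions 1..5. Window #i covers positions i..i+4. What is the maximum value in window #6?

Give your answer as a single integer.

step 1: append 47 -> window=[47] (not full yet)
step 2: append 6 -> window=[47, 6] (not full yet)
step 3: append 15 -> window=[47, 6, 15] (not full yet)
step 4: append 38 -> window=[47, 6, 15, 38] (not full yet)
step 5: append 36 -> window=[47, 6, 15, 38, 36] -> max=47
step 6: append 70 -> window=[6, 15, 38, 36, 70] -> max=70
step 7: append 77 -> window=[15, 38, 36, 70, 77] -> max=77
step 8: append 14 -> window=[38, 36, 70, 77, 14] -> max=77
step 9: append 43 -> window=[36, 70, 77, 14, 43] -> max=77
step 10: append 68 -> window=[70, 77, 14, 43, 68] -> max=77
Window #6 max = 77

Answer: 77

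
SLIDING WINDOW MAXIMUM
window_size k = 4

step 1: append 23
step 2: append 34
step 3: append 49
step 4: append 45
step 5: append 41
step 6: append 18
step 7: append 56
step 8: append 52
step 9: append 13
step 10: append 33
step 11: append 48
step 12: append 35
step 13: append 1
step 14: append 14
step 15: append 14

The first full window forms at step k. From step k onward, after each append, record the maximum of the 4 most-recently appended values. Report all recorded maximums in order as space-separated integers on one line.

step 1: append 23 -> window=[23] (not full yet)
step 2: append 34 -> window=[23, 34] (not full yet)
step 3: append 49 -> window=[23, 34, 49] (not full yet)
step 4: append 45 -> window=[23, 34, 49, 45] -> max=49
step 5: append 41 -> window=[34, 49, 45, 41] -> max=49
step 6: append 18 -> window=[49, 45, 41, 18] -> max=49
step 7: append 56 -> window=[45, 41, 18, 56] -> max=56
step 8: append 52 -> window=[41, 18, 56, 52] -> max=56
step 9: append 13 -> window=[18, 56, 52, 13] -> max=56
step 10: append 33 -> window=[56, 52, 13, 33] -> max=56
step 11: append 48 -> window=[52, 13, 33, 48] -> max=52
step 12: append 35 -> window=[13, 33, 48, 35] -> max=48
step 13: append 1 -> window=[33, 48, 35, 1] -> max=48
step 14: append 14 -> window=[48, 35, 1, 14] -> max=48
step 15: append 14 -> window=[35, 1, 14, 14] -> max=35

Answer: 49 49 49 56 56 56 56 52 48 48 48 35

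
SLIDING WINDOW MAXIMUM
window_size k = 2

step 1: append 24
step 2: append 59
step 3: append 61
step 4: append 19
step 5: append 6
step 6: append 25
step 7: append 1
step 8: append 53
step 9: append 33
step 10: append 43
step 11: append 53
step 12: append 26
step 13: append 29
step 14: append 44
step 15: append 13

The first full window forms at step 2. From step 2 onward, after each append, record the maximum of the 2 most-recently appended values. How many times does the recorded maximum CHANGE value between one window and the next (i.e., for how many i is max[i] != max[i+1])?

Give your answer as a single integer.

step 1: append 24 -> window=[24] (not full yet)
step 2: append 59 -> window=[24, 59] -> max=59
step 3: append 61 -> window=[59, 61] -> max=61
step 4: append 19 -> window=[61, 19] -> max=61
step 5: append 6 -> window=[19, 6] -> max=19
step 6: append 25 -> window=[6, 25] -> max=25
step 7: append 1 -> window=[25, 1] -> max=25
step 8: append 53 -> window=[1, 53] -> max=53
step 9: append 33 -> window=[53, 33] -> max=53
step 10: append 43 -> window=[33, 43] -> max=43
step 11: append 53 -> window=[43, 53] -> max=53
step 12: append 26 -> window=[53, 26] -> max=53
step 13: append 29 -> window=[26, 29] -> max=29
step 14: append 44 -> window=[29, 44] -> max=44
step 15: append 13 -> window=[44, 13] -> max=44
Recorded maximums: 59 61 61 19 25 25 53 53 43 53 53 29 44 44
Changes between consecutive maximums: 8

Answer: 8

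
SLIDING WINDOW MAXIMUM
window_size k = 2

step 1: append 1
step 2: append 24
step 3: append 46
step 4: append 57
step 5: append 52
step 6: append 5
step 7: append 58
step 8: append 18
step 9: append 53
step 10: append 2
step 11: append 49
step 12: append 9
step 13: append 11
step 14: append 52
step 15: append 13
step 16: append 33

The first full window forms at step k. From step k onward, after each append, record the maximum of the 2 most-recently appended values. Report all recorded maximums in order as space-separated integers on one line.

Answer: 24 46 57 57 52 58 58 53 53 49 49 11 52 52 33

Derivation:
step 1: append 1 -> window=[1] (not full yet)
step 2: append 24 -> window=[1, 24] -> max=24
step 3: append 46 -> window=[24, 46] -> max=46
step 4: append 57 -> window=[46, 57] -> max=57
step 5: append 52 -> window=[57, 52] -> max=57
step 6: append 5 -> window=[52, 5] -> max=52
step 7: append 58 -> window=[5, 58] -> max=58
step 8: append 18 -> window=[58, 18] -> max=58
step 9: append 53 -> window=[18, 53] -> max=53
step 10: append 2 -> window=[53, 2] -> max=53
step 11: append 49 -> window=[2, 49] -> max=49
step 12: append 9 -> window=[49, 9] -> max=49
step 13: append 11 -> window=[9, 11] -> max=11
step 14: append 52 -> window=[11, 52] -> max=52
step 15: append 13 -> window=[52, 13] -> max=52
step 16: append 33 -> window=[13, 33] -> max=33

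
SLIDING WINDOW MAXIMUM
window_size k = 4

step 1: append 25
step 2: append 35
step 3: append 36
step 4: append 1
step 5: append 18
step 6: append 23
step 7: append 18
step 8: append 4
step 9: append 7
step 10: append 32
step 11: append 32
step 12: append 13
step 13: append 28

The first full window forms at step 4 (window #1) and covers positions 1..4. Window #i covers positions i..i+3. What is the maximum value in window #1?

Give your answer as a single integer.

step 1: append 25 -> window=[25] (not full yet)
step 2: append 35 -> window=[25, 35] (not full yet)
step 3: append 36 -> window=[25, 35, 36] (not full yet)
step 4: append 1 -> window=[25, 35, 36, 1] -> max=36
Window #1 max = 36

Answer: 36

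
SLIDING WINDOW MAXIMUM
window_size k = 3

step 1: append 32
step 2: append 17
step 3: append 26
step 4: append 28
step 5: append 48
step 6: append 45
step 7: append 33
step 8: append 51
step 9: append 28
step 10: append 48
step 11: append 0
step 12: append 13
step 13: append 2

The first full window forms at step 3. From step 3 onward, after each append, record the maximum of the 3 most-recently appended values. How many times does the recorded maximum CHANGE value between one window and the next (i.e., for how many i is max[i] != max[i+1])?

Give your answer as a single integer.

step 1: append 32 -> window=[32] (not full yet)
step 2: append 17 -> window=[32, 17] (not full yet)
step 3: append 26 -> window=[32, 17, 26] -> max=32
step 4: append 28 -> window=[17, 26, 28] -> max=28
step 5: append 48 -> window=[26, 28, 48] -> max=48
step 6: append 45 -> window=[28, 48, 45] -> max=48
step 7: append 33 -> window=[48, 45, 33] -> max=48
step 8: append 51 -> window=[45, 33, 51] -> max=51
step 9: append 28 -> window=[33, 51, 28] -> max=51
step 10: append 48 -> window=[51, 28, 48] -> max=51
step 11: append 0 -> window=[28, 48, 0] -> max=48
step 12: append 13 -> window=[48, 0, 13] -> max=48
step 13: append 2 -> window=[0, 13, 2] -> max=13
Recorded maximums: 32 28 48 48 48 51 51 51 48 48 13
Changes between consecutive maximums: 5

Answer: 5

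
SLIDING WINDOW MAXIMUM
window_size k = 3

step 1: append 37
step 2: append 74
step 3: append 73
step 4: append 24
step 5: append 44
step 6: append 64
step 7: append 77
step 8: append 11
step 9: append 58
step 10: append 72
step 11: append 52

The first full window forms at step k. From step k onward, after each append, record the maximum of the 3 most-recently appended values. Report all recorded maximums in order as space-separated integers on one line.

step 1: append 37 -> window=[37] (not full yet)
step 2: append 74 -> window=[37, 74] (not full yet)
step 3: append 73 -> window=[37, 74, 73] -> max=74
step 4: append 24 -> window=[74, 73, 24] -> max=74
step 5: append 44 -> window=[73, 24, 44] -> max=73
step 6: append 64 -> window=[24, 44, 64] -> max=64
step 7: append 77 -> window=[44, 64, 77] -> max=77
step 8: append 11 -> window=[64, 77, 11] -> max=77
step 9: append 58 -> window=[77, 11, 58] -> max=77
step 10: append 72 -> window=[11, 58, 72] -> max=72
step 11: append 52 -> window=[58, 72, 52] -> max=72

Answer: 74 74 73 64 77 77 77 72 72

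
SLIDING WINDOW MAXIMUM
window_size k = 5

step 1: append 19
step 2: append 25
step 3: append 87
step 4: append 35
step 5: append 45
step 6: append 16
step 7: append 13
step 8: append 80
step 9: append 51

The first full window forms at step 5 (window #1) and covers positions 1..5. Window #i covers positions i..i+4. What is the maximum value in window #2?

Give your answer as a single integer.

step 1: append 19 -> window=[19] (not full yet)
step 2: append 25 -> window=[19, 25] (not full yet)
step 3: append 87 -> window=[19, 25, 87] (not full yet)
step 4: append 35 -> window=[19, 25, 87, 35] (not full yet)
step 5: append 45 -> window=[19, 25, 87, 35, 45] -> max=87
step 6: append 16 -> window=[25, 87, 35, 45, 16] -> max=87
Window #2 max = 87

Answer: 87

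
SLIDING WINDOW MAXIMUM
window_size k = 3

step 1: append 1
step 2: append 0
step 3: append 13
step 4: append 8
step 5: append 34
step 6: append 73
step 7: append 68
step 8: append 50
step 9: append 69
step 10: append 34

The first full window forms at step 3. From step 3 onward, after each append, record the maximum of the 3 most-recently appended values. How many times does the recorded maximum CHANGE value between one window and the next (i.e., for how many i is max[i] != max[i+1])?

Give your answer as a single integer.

step 1: append 1 -> window=[1] (not full yet)
step 2: append 0 -> window=[1, 0] (not full yet)
step 3: append 13 -> window=[1, 0, 13] -> max=13
step 4: append 8 -> window=[0, 13, 8] -> max=13
step 5: append 34 -> window=[13, 8, 34] -> max=34
step 6: append 73 -> window=[8, 34, 73] -> max=73
step 7: append 68 -> window=[34, 73, 68] -> max=73
step 8: append 50 -> window=[73, 68, 50] -> max=73
step 9: append 69 -> window=[68, 50, 69] -> max=69
step 10: append 34 -> window=[50, 69, 34] -> max=69
Recorded maximums: 13 13 34 73 73 73 69 69
Changes between consecutive maximums: 3

Answer: 3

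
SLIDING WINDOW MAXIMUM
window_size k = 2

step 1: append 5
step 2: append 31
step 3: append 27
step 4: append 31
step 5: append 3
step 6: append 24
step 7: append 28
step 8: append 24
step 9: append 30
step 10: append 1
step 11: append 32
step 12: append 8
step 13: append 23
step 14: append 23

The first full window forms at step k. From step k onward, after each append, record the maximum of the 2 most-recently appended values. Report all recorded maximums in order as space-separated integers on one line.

Answer: 31 31 31 31 24 28 28 30 30 32 32 23 23

Derivation:
step 1: append 5 -> window=[5] (not full yet)
step 2: append 31 -> window=[5, 31] -> max=31
step 3: append 27 -> window=[31, 27] -> max=31
step 4: append 31 -> window=[27, 31] -> max=31
step 5: append 3 -> window=[31, 3] -> max=31
step 6: append 24 -> window=[3, 24] -> max=24
step 7: append 28 -> window=[24, 28] -> max=28
step 8: append 24 -> window=[28, 24] -> max=28
step 9: append 30 -> window=[24, 30] -> max=30
step 10: append 1 -> window=[30, 1] -> max=30
step 11: append 32 -> window=[1, 32] -> max=32
step 12: append 8 -> window=[32, 8] -> max=32
step 13: append 23 -> window=[8, 23] -> max=23
step 14: append 23 -> window=[23, 23] -> max=23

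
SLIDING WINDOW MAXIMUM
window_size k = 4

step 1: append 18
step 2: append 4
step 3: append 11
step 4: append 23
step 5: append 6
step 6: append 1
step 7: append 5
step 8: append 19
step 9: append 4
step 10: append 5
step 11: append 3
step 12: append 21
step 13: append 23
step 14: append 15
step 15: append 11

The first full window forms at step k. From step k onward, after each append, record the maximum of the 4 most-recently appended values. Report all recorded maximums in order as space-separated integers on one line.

Answer: 23 23 23 23 19 19 19 19 21 23 23 23

Derivation:
step 1: append 18 -> window=[18] (not full yet)
step 2: append 4 -> window=[18, 4] (not full yet)
step 3: append 11 -> window=[18, 4, 11] (not full yet)
step 4: append 23 -> window=[18, 4, 11, 23] -> max=23
step 5: append 6 -> window=[4, 11, 23, 6] -> max=23
step 6: append 1 -> window=[11, 23, 6, 1] -> max=23
step 7: append 5 -> window=[23, 6, 1, 5] -> max=23
step 8: append 19 -> window=[6, 1, 5, 19] -> max=19
step 9: append 4 -> window=[1, 5, 19, 4] -> max=19
step 10: append 5 -> window=[5, 19, 4, 5] -> max=19
step 11: append 3 -> window=[19, 4, 5, 3] -> max=19
step 12: append 21 -> window=[4, 5, 3, 21] -> max=21
step 13: append 23 -> window=[5, 3, 21, 23] -> max=23
step 14: append 15 -> window=[3, 21, 23, 15] -> max=23
step 15: append 11 -> window=[21, 23, 15, 11] -> max=23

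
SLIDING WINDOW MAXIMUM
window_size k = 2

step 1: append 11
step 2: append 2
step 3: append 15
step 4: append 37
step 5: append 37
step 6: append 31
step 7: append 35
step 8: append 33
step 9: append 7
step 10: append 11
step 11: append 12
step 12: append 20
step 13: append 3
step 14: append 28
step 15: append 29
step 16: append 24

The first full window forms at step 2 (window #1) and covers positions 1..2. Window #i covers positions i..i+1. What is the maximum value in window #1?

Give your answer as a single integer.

step 1: append 11 -> window=[11] (not full yet)
step 2: append 2 -> window=[11, 2] -> max=11
Window #1 max = 11

Answer: 11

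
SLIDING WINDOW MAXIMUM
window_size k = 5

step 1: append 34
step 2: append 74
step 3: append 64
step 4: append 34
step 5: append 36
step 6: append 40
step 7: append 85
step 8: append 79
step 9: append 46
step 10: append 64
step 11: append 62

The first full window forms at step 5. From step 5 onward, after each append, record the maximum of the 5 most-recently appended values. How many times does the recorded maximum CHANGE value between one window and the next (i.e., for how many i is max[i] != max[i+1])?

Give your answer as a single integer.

step 1: append 34 -> window=[34] (not full yet)
step 2: append 74 -> window=[34, 74] (not full yet)
step 3: append 64 -> window=[34, 74, 64] (not full yet)
step 4: append 34 -> window=[34, 74, 64, 34] (not full yet)
step 5: append 36 -> window=[34, 74, 64, 34, 36] -> max=74
step 6: append 40 -> window=[74, 64, 34, 36, 40] -> max=74
step 7: append 85 -> window=[64, 34, 36, 40, 85] -> max=85
step 8: append 79 -> window=[34, 36, 40, 85, 79] -> max=85
step 9: append 46 -> window=[36, 40, 85, 79, 46] -> max=85
step 10: append 64 -> window=[40, 85, 79, 46, 64] -> max=85
step 11: append 62 -> window=[85, 79, 46, 64, 62] -> max=85
Recorded maximums: 74 74 85 85 85 85 85
Changes between consecutive maximums: 1

Answer: 1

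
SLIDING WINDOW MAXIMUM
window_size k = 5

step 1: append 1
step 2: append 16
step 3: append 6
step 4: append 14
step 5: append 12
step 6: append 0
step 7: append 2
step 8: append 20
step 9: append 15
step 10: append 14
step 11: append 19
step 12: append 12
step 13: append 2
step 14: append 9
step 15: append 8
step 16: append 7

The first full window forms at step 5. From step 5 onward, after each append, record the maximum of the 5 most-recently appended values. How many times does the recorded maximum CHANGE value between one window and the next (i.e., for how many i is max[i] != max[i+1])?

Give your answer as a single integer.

Answer: 4

Derivation:
step 1: append 1 -> window=[1] (not full yet)
step 2: append 16 -> window=[1, 16] (not full yet)
step 3: append 6 -> window=[1, 16, 6] (not full yet)
step 4: append 14 -> window=[1, 16, 6, 14] (not full yet)
step 5: append 12 -> window=[1, 16, 6, 14, 12] -> max=16
step 6: append 0 -> window=[16, 6, 14, 12, 0] -> max=16
step 7: append 2 -> window=[6, 14, 12, 0, 2] -> max=14
step 8: append 20 -> window=[14, 12, 0, 2, 20] -> max=20
step 9: append 15 -> window=[12, 0, 2, 20, 15] -> max=20
step 10: append 14 -> window=[0, 2, 20, 15, 14] -> max=20
step 11: append 19 -> window=[2, 20, 15, 14, 19] -> max=20
step 12: append 12 -> window=[20, 15, 14, 19, 12] -> max=20
step 13: append 2 -> window=[15, 14, 19, 12, 2] -> max=19
step 14: append 9 -> window=[14, 19, 12, 2, 9] -> max=19
step 15: append 8 -> window=[19, 12, 2, 9, 8] -> max=19
step 16: append 7 -> window=[12, 2, 9, 8, 7] -> max=12
Recorded maximums: 16 16 14 20 20 20 20 20 19 19 19 12
Changes between consecutive maximums: 4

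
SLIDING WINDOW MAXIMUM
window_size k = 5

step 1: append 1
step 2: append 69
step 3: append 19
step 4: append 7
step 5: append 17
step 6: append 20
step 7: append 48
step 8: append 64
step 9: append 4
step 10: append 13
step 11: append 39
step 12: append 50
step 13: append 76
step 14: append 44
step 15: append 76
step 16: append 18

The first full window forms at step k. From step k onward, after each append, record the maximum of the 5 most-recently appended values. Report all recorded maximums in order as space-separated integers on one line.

Answer: 69 69 48 64 64 64 64 64 76 76 76 76

Derivation:
step 1: append 1 -> window=[1] (not full yet)
step 2: append 69 -> window=[1, 69] (not full yet)
step 3: append 19 -> window=[1, 69, 19] (not full yet)
step 4: append 7 -> window=[1, 69, 19, 7] (not full yet)
step 5: append 17 -> window=[1, 69, 19, 7, 17] -> max=69
step 6: append 20 -> window=[69, 19, 7, 17, 20] -> max=69
step 7: append 48 -> window=[19, 7, 17, 20, 48] -> max=48
step 8: append 64 -> window=[7, 17, 20, 48, 64] -> max=64
step 9: append 4 -> window=[17, 20, 48, 64, 4] -> max=64
step 10: append 13 -> window=[20, 48, 64, 4, 13] -> max=64
step 11: append 39 -> window=[48, 64, 4, 13, 39] -> max=64
step 12: append 50 -> window=[64, 4, 13, 39, 50] -> max=64
step 13: append 76 -> window=[4, 13, 39, 50, 76] -> max=76
step 14: append 44 -> window=[13, 39, 50, 76, 44] -> max=76
step 15: append 76 -> window=[39, 50, 76, 44, 76] -> max=76
step 16: append 18 -> window=[50, 76, 44, 76, 18] -> max=76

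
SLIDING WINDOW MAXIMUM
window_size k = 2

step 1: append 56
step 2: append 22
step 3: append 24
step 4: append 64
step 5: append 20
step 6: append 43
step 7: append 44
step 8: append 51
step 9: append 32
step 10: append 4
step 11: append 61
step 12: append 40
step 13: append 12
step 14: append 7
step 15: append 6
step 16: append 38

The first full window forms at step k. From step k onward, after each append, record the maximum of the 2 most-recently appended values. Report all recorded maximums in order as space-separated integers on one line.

step 1: append 56 -> window=[56] (not full yet)
step 2: append 22 -> window=[56, 22] -> max=56
step 3: append 24 -> window=[22, 24] -> max=24
step 4: append 64 -> window=[24, 64] -> max=64
step 5: append 20 -> window=[64, 20] -> max=64
step 6: append 43 -> window=[20, 43] -> max=43
step 7: append 44 -> window=[43, 44] -> max=44
step 8: append 51 -> window=[44, 51] -> max=51
step 9: append 32 -> window=[51, 32] -> max=51
step 10: append 4 -> window=[32, 4] -> max=32
step 11: append 61 -> window=[4, 61] -> max=61
step 12: append 40 -> window=[61, 40] -> max=61
step 13: append 12 -> window=[40, 12] -> max=40
step 14: append 7 -> window=[12, 7] -> max=12
step 15: append 6 -> window=[7, 6] -> max=7
step 16: append 38 -> window=[6, 38] -> max=38

Answer: 56 24 64 64 43 44 51 51 32 61 61 40 12 7 38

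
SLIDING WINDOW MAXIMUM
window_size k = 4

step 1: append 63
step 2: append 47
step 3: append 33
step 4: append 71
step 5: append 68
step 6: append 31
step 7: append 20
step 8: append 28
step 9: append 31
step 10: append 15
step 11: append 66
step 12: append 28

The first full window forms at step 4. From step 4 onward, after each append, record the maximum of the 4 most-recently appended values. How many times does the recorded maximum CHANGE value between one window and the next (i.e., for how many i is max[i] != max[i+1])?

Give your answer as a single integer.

Answer: 3

Derivation:
step 1: append 63 -> window=[63] (not full yet)
step 2: append 47 -> window=[63, 47] (not full yet)
step 3: append 33 -> window=[63, 47, 33] (not full yet)
step 4: append 71 -> window=[63, 47, 33, 71] -> max=71
step 5: append 68 -> window=[47, 33, 71, 68] -> max=71
step 6: append 31 -> window=[33, 71, 68, 31] -> max=71
step 7: append 20 -> window=[71, 68, 31, 20] -> max=71
step 8: append 28 -> window=[68, 31, 20, 28] -> max=68
step 9: append 31 -> window=[31, 20, 28, 31] -> max=31
step 10: append 15 -> window=[20, 28, 31, 15] -> max=31
step 11: append 66 -> window=[28, 31, 15, 66] -> max=66
step 12: append 28 -> window=[31, 15, 66, 28] -> max=66
Recorded maximums: 71 71 71 71 68 31 31 66 66
Changes between consecutive maximums: 3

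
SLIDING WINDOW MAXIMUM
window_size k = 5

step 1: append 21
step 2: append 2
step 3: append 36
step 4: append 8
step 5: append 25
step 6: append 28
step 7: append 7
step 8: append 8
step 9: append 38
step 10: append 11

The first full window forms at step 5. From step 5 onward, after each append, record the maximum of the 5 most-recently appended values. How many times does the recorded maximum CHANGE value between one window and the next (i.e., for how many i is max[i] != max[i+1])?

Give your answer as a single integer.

Answer: 2

Derivation:
step 1: append 21 -> window=[21] (not full yet)
step 2: append 2 -> window=[21, 2] (not full yet)
step 3: append 36 -> window=[21, 2, 36] (not full yet)
step 4: append 8 -> window=[21, 2, 36, 8] (not full yet)
step 5: append 25 -> window=[21, 2, 36, 8, 25] -> max=36
step 6: append 28 -> window=[2, 36, 8, 25, 28] -> max=36
step 7: append 7 -> window=[36, 8, 25, 28, 7] -> max=36
step 8: append 8 -> window=[8, 25, 28, 7, 8] -> max=28
step 9: append 38 -> window=[25, 28, 7, 8, 38] -> max=38
step 10: append 11 -> window=[28, 7, 8, 38, 11] -> max=38
Recorded maximums: 36 36 36 28 38 38
Changes between consecutive maximums: 2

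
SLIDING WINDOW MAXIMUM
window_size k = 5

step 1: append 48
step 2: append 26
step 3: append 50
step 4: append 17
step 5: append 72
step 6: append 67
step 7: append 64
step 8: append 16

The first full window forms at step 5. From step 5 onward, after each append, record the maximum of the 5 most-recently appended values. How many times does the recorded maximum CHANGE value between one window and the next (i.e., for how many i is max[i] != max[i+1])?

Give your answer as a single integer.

Answer: 0

Derivation:
step 1: append 48 -> window=[48] (not full yet)
step 2: append 26 -> window=[48, 26] (not full yet)
step 3: append 50 -> window=[48, 26, 50] (not full yet)
step 4: append 17 -> window=[48, 26, 50, 17] (not full yet)
step 5: append 72 -> window=[48, 26, 50, 17, 72] -> max=72
step 6: append 67 -> window=[26, 50, 17, 72, 67] -> max=72
step 7: append 64 -> window=[50, 17, 72, 67, 64] -> max=72
step 8: append 16 -> window=[17, 72, 67, 64, 16] -> max=72
Recorded maximums: 72 72 72 72
Changes between consecutive maximums: 0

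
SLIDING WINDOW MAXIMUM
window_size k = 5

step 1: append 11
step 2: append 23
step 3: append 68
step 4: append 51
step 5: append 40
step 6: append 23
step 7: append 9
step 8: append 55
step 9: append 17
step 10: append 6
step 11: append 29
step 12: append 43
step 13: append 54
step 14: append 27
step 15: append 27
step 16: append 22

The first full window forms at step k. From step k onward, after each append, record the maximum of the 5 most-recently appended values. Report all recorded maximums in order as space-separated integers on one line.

step 1: append 11 -> window=[11] (not full yet)
step 2: append 23 -> window=[11, 23] (not full yet)
step 3: append 68 -> window=[11, 23, 68] (not full yet)
step 4: append 51 -> window=[11, 23, 68, 51] (not full yet)
step 5: append 40 -> window=[11, 23, 68, 51, 40] -> max=68
step 6: append 23 -> window=[23, 68, 51, 40, 23] -> max=68
step 7: append 9 -> window=[68, 51, 40, 23, 9] -> max=68
step 8: append 55 -> window=[51, 40, 23, 9, 55] -> max=55
step 9: append 17 -> window=[40, 23, 9, 55, 17] -> max=55
step 10: append 6 -> window=[23, 9, 55, 17, 6] -> max=55
step 11: append 29 -> window=[9, 55, 17, 6, 29] -> max=55
step 12: append 43 -> window=[55, 17, 6, 29, 43] -> max=55
step 13: append 54 -> window=[17, 6, 29, 43, 54] -> max=54
step 14: append 27 -> window=[6, 29, 43, 54, 27] -> max=54
step 15: append 27 -> window=[29, 43, 54, 27, 27] -> max=54
step 16: append 22 -> window=[43, 54, 27, 27, 22] -> max=54

Answer: 68 68 68 55 55 55 55 55 54 54 54 54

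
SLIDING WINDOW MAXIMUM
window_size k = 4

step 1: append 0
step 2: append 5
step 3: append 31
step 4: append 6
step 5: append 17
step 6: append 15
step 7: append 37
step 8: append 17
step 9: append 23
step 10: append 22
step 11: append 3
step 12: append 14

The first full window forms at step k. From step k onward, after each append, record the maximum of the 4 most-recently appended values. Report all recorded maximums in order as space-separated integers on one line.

step 1: append 0 -> window=[0] (not full yet)
step 2: append 5 -> window=[0, 5] (not full yet)
step 3: append 31 -> window=[0, 5, 31] (not full yet)
step 4: append 6 -> window=[0, 5, 31, 6] -> max=31
step 5: append 17 -> window=[5, 31, 6, 17] -> max=31
step 6: append 15 -> window=[31, 6, 17, 15] -> max=31
step 7: append 37 -> window=[6, 17, 15, 37] -> max=37
step 8: append 17 -> window=[17, 15, 37, 17] -> max=37
step 9: append 23 -> window=[15, 37, 17, 23] -> max=37
step 10: append 22 -> window=[37, 17, 23, 22] -> max=37
step 11: append 3 -> window=[17, 23, 22, 3] -> max=23
step 12: append 14 -> window=[23, 22, 3, 14] -> max=23

Answer: 31 31 31 37 37 37 37 23 23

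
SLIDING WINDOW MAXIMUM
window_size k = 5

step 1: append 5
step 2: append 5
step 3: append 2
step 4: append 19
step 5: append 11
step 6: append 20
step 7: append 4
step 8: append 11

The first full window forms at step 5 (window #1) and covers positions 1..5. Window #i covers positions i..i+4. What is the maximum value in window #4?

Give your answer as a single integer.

step 1: append 5 -> window=[5] (not full yet)
step 2: append 5 -> window=[5, 5] (not full yet)
step 3: append 2 -> window=[5, 5, 2] (not full yet)
step 4: append 19 -> window=[5, 5, 2, 19] (not full yet)
step 5: append 11 -> window=[5, 5, 2, 19, 11] -> max=19
step 6: append 20 -> window=[5, 2, 19, 11, 20] -> max=20
step 7: append 4 -> window=[2, 19, 11, 20, 4] -> max=20
step 8: append 11 -> window=[19, 11, 20, 4, 11] -> max=20
Window #4 max = 20

Answer: 20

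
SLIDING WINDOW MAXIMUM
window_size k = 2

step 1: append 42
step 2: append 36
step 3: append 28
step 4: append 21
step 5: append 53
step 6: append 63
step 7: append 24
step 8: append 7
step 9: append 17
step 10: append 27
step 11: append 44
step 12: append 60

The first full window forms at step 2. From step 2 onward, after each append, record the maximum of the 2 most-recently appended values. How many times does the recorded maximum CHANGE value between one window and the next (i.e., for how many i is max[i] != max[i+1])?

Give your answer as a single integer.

Answer: 9

Derivation:
step 1: append 42 -> window=[42] (not full yet)
step 2: append 36 -> window=[42, 36] -> max=42
step 3: append 28 -> window=[36, 28] -> max=36
step 4: append 21 -> window=[28, 21] -> max=28
step 5: append 53 -> window=[21, 53] -> max=53
step 6: append 63 -> window=[53, 63] -> max=63
step 7: append 24 -> window=[63, 24] -> max=63
step 8: append 7 -> window=[24, 7] -> max=24
step 9: append 17 -> window=[7, 17] -> max=17
step 10: append 27 -> window=[17, 27] -> max=27
step 11: append 44 -> window=[27, 44] -> max=44
step 12: append 60 -> window=[44, 60] -> max=60
Recorded maximums: 42 36 28 53 63 63 24 17 27 44 60
Changes between consecutive maximums: 9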